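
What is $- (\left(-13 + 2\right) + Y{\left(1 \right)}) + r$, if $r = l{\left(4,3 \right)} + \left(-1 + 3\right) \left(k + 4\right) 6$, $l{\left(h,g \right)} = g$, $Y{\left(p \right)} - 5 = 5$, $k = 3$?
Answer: $88$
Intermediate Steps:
$Y{\left(p \right)} = 10$ ($Y{\left(p \right)} = 5 + 5 = 10$)
$r = 87$ ($r = 3 + \left(-1 + 3\right) \left(3 + 4\right) 6 = 3 + 2 \cdot 7 \cdot 6 = 3 + 14 \cdot 6 = 3 + 84 = 87$)
$- (\left(-13 + 2\right) + Y{\left(1 \right)}) + r = - (\left(-13 + 2\right) + 10) + 87 = - (-11 + 10) + 87 = \left(-1\right) \left(-1\right) + 87 = 1 + 87 = 88$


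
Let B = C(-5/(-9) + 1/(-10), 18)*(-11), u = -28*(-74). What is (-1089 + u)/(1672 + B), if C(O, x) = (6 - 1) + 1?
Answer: 983/1606 ≈ 0.61208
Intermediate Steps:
u = 2072
C(O, x) = 6 (C(O, x) = 5 + 1 = 6)
B = -66 (B = 6*(-11) = -66)
(-1089 + u)/(1672 + B) = (-1089 + 2072)/(1672 - 66) = 983/1606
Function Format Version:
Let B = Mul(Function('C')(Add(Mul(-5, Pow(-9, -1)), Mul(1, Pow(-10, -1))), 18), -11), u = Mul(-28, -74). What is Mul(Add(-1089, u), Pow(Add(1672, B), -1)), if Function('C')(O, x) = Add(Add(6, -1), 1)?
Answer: Rational(983, 1606) ≈ 0.61208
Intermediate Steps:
u = 2072
Function('C')(O, x) = 6 (Function('C')(O, x) = Add(5, 1) = 6)
B = -66 (B = Mul(6, -11) = -66)
Mul(Add(-1089, u), Pow(Add(1672, B), -1)) = Mul(Add(-1089, 2072), Pow(Add(1672, -66), -1)) = Mul(983, Pow(1606, -1)) = Mul(983, Rational(1, 1606)) = Rational(983, 1606)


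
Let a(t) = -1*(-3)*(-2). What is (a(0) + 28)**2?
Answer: 484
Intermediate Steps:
a(t) = -6 (a(t) = 3*(-2) = -6)
(a(0) + 28)**2 = (-6 + 28)**2 = 22**2 = 484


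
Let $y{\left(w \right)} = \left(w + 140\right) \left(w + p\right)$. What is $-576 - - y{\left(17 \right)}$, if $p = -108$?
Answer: $-14863$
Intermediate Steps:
$y{\left(w \right)} = \left(-108 + w\right) \left(140 + w\right)$ ($y{\left(w \right)} = \left(w + 140\right) \left(w - 108\right) = \left(140 + w\right) \left(-108 + w\right) = \left(-108 + w\right) \left(140 + w\right)$)
$-576 - - y{\left(17 \right)} = -576 - - (-15120 + 17^{2} + 32 \cdot 17) = -576 - - (-15120 + 289 + 544) = -576 - \left(-1\right) \left(-14287\right) = -576 - 14287 = -14863$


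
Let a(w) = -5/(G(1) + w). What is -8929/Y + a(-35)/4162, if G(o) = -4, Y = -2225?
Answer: 1449348547/361157550 ≈ 4.0131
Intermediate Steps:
a(w) = -5/(-4 + w)
-8929/Y + a(-35)/4162 = -8929/(-2225) - 5/(-4 - 35)/4162 = -8929*(-1/2225) - 5/(-39)*(1/4162) = 8929/2225 - 5*(-1/39)*(1/4162) = 8929/2225 + (5/39)*(1/4162) = 8929/2225 + 5/162318 = 1449348547/361157550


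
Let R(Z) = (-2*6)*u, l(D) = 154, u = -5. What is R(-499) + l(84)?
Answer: 214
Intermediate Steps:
R(Z) = 60 (R(Z) = -2*6*(-5) = -12*(-5) = 60)
R(-499) + l(84) = 60 + 154 = 214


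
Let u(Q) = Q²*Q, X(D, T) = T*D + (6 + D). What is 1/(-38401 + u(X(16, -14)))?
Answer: -1/8280809 ≈ -1.2076e-7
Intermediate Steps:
X(D, T) = 6 + D + D*T (X(D, T) = D*T + (6 + D) = 6 + D + D*T)
u(Q) = Q³
1/(-38401 + u(X(16, -14))) = 1/(-38401 + (6 + 16 + 16*(-14))³) = 1/(-38401 + (6 + 16 - 224)³) = 1/(-38401 + (-202)³) = 1/(-38401 - 8242408) = 1/(-8280809) = -1/8280809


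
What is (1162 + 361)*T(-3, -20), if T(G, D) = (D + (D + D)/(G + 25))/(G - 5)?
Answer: 45690/11 ≈ 4153.6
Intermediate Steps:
T(G, D) = (D + 2*D/(25 + G))/(-5 + G) (T(G, D) = (D + (2*D)/(25 + G))/(-5 + G) = (D + 2*D/(25 + G))/(-5 + G))
(1162 + 361)*T(-3, -20) = (1162 + 361)*(-20*(27 - 3)/(-125 + (-3)² + 20*(-3))) = 1523*(-20*24/(-125 + 9 - 60)) = 1523*(-20*24/(-176)) = 1523*(-20*(-1/176)*24) = 1523*(30/11) = 45690/11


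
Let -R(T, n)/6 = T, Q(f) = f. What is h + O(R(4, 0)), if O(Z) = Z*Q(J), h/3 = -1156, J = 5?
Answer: -3588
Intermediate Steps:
R(T, n) = -6*T
h = -3468 (h = 3*(-1156) = -3468)
O(Z) = 5*Z (O(Z) = Z*5 = 5*Z)
h + O(R(4, 0)) = -3468 + 5*(-6*4) = -3468 + 5*(-24) = -3468 - 120 = -3588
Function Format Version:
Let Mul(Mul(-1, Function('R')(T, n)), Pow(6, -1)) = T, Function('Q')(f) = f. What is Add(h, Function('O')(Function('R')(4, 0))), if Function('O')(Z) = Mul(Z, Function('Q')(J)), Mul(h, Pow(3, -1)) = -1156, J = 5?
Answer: -3588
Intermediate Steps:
Function('R')(T, n) = Mul(-6, T)
h = -3468 (h = Mul(3, -1156) = -3468)
Function('O')(Z) = Mul(5, Z) (Function('O')(Z) = Mul(Z, 5) = Mul(5, Z))
Add(h, Function('O')(Function('R')(4, 0))) = Add(-3468, Mul(5, Mul(-6, 4))) = Add(-3468, Mul(5, -24)) = Add(-3468, -120) = -3588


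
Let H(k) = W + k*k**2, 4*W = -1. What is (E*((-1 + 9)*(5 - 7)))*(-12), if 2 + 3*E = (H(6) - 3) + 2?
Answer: 13616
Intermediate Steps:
W = -1/4 (W = (1/4)*(-1) = -1/4 ≈ -0.25000)
H(k) = -1/4 + k**3 (H(k) = -1/4 + k*k**2 = -1/4 + k**3)
E = 851/12 (E = -2/3 + (((-1/4 + 6**3) - 3) + 2)/3 = -2/3 + (((-1/4 + 216) - 3) + 2)/3 = -2/3 + ((863/4 - 3) + 2)/3 = -2/3 + (851/4 + 2)/3 = -2/3 + (1/3)*(859/4) = -2/3 + 859/12 = 851/12 ≈ 70.917)
(E*((-1 + 9)*(5 - 7)))*(-12) = (851*((-1 + 9)*(5 - 7))/12)*(-12) = (851*(8*(-2))/12)*(-12) = ((851/12)*(-16))*(-12) = -3404/3*(-12) = 13616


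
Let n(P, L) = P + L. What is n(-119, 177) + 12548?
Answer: 12606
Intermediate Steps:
n(P, L) = L + P
n(-119, 177) + 12548 = (177 - 119) + 12548 = 58 + 12548 = 12606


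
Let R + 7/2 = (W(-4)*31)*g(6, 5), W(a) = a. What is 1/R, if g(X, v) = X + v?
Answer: -2/2735 ≈ -0.00073126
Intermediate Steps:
R = -2735/2 (R = -7/2 + (-4*31)*(6 + 5) = -7/2 - 124*11 = -7/2 - 1364 = -2735/2 ≈ -1367.5)
1/R = 1/(-2735/2) = -2/2735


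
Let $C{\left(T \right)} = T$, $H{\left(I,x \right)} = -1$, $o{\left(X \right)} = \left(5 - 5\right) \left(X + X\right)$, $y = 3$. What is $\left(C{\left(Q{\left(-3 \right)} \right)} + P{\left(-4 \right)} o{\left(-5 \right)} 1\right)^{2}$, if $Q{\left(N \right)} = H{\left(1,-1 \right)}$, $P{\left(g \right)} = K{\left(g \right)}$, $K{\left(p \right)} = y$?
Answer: $1$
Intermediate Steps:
$K{\left(p \right)} = 3$
$P{\left(g \right)} = 3$
$o{\left(X \right)} = 0$ ($o{\left(X \right)} = 0 \cdot 2 X = 0$)
$Q{\left(N \right)} = -1$
$\left(C{\left(Q{\left(-3 \right)} \right)} + P{\left(-4 \right)} o{\left(-5 \right)} 1\right)^{2} = \left(-1 + 3 \cdot 0 \cdot 1\right)^{2} = \left(-1 + 0 \cdot 1\right)^{2} = \left(-1 + 0\right)^{2} = \left(-1\right)^{2} = 1$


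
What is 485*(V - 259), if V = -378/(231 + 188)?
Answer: -52816015/419 ≈ -1.2605e+5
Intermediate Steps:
V = -378/419 ≈ -0.90215
485*(V - 259) = 485*(-378/419 - 259) = 485*(-108899/419) = -52816015/419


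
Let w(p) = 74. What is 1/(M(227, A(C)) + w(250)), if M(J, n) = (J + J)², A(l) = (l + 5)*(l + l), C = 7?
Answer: 1/206190 ≈ 4.8499e-6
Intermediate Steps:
A(l) = 2*l*(5 + l) (A(l) = (5 + l)*(2*l) = 2*l*(5 + l))
M(J, n) = 4*J² (M(J, n) = (2*J)² = 4*J²)
1/(M(227, A(C)) + w(250)) = 1/(4*227² + 74) = 1/(4*51529 + 74) = 1/(206116 + 74) = 1/206190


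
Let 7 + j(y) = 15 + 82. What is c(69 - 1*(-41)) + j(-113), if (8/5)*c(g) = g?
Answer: 635/4 ≈ 158.75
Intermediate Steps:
j(y) = 90 (j(y) = -7 + (15 + 82) = -7 + 97 = 90)
c(g) = 5*g/8
c(69 - 1*(-41)) + j(-113) = 5*(69 - 1*(-41))/8 + 90 = 5*(69 + 41)/8 + 90 = (5/8)*110 + 90 = 275/4 + 90 = 635/4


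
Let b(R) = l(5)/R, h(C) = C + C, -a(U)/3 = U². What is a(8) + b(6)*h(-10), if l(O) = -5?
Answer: -526/3 ≈ -175.33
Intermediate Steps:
a(U) = -3*U²
h(C) = 2*C
b(R) = -5/R
a(8) + b(6)*h(-10) = -3*8² + (-5/6)*(2*(-10)) = -3*64 - 5*⅙*(-20) = -192 - ⅚*(-20) = -192 + 50/3 = -526/3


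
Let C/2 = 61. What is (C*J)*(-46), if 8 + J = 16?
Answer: -44896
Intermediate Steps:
C = 122 (C = 2*61 = 122)
J = 8 (J = -8 + 16 = 8)
(C*J)*(-46) = (122*8)*(-46) = 976*(-46) = -44896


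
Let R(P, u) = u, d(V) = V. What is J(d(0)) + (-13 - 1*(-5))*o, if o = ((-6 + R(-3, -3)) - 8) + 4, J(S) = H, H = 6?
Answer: 110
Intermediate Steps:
J(S) = 6
o = -13 (o = ((-6 - 3) - 8) + 4 = (-9 - 8) + 4 = -17 + 4 = -13)
J(d(0)) + (-13 - 1*(-5))*o = 6 + (-13 - 1*(-5))*(-13) = 6 + (-13 + 5)*(-13) = 6 - 8*(-13) = 6 + 104 = 110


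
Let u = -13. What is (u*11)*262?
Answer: -37466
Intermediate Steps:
(u*11)*262 = -13*11*262 = -143*262 = -37466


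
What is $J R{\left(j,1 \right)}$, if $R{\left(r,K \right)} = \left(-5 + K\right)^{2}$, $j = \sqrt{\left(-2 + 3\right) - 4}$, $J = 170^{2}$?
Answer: $462400$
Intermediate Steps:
$J = 28900$
$j = i \sqrt{3}$ ($j = \sqrt{1 - 4} = \sqrt{-3} = i \sqrt{3} \approx 1.732 i$)
$J R{\left(j,1 \right)} = 28900 \left(-5 + 1\right)^{2} = 28900 \left(-4\right)^{2} = 28900 \cdot 16 = 462400$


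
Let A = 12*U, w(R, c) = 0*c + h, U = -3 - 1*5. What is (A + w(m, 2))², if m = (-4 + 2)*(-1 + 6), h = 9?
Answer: 7569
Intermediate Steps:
U = -8 (U = -3 - 5 = -8)
m = -10 (m = -2*5 = -10)
w(R, c) = 9 (w(R, c) = 0*c + 9 = 0 + 9 = 9)
A = -96 (A = 12*(-8) = -96)
(A + w(m, 2))² = (-96 + 9)² = (-87)² = 7569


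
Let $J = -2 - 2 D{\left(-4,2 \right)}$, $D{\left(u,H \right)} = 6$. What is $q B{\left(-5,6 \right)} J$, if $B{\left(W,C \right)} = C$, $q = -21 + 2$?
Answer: $1596$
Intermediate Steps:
$q = -19$
$J = -14$ ($J = -2 - 12 = -14$)
$q B{\left(-5,6 \right)} J = \left(-19\right) 6 \left(-14\right) = \left(-114\right) \left(-14\right) = 1596$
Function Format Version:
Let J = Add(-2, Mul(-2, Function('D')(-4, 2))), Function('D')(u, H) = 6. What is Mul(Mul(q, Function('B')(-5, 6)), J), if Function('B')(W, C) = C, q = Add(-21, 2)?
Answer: 1596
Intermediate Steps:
q = -19
J = -14 (J = Add(-2, Mul(-2, 6)) = Add(-2, -12) = -14)
Mul(Mul(q, Function('B')(-5, 6)), J) = Mul(Mul(-19, 6), -14) = Mul(-114, -14) = 1596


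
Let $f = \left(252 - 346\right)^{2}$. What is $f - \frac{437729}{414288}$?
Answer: $\frac{3660211039}{414288} \approx 8834.9$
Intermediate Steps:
$f = 8836$ ($f = \left(-94\right)^{2} = 8836$)
$f - \frac{437729}{414288} = 8836 - \frac{437729}{414288} = \frac{3660211039}{414288}$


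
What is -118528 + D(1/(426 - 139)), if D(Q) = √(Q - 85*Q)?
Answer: -118528 + 2*I*√123/41 ≈ -1.1853e+5 + 0.541*I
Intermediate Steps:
D(Q) = 2*√21*√(-Q) (D(Q) = √(-84*Q) = 2*√21*√(-Q))
-118528 + D(1/(426 - 139)) = -118528 + 2*√21*√(-1/(426 - 139)) = -118528 + 2*√21*√(-1/287) = -118528 + 2*√21*(I*√287/287) = -118528 + 2*I*√123/41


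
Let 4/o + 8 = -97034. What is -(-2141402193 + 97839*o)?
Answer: 103902976002231/48521 ≈ 2.1414e+9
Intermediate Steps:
o = -2/48521 (o = 4/(-8 - 97034) = 4/(-97042) = 4*(-1/97042) = -2/48521 ≈ -4.1219e-5)
-(-2141402193 + 97839*o) = -97839/(1/(-2/48521 - 21887)) = -97839/(1/(-1061979129/48521)) = -97839/(-48521/1061979129) = -97839*(-1061979129/48521) = 103902976002231/48521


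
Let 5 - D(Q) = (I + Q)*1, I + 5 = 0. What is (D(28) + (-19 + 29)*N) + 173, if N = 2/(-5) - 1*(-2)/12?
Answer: 458/3 ≈ 152.67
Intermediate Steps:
I = -5 (I = -5 + 0 = -5)
D(Q) = 10 - Q (D(Q) = 5 - (-5 + Q) = 5 + (5 - Q) = 10 - Q)
N = -7/30 (N = 2*(-⅕) + 2*(1/12) = -⅖ + ⅙ = -7/30 ≈ -0.23333)
(D(28) + (-19 + 29)*N) + 173 = ((10 - 1*28) + (-19 + 29)*(-7/30)) + 173 = ((10 - 28) + 10*(-7/30)) + 173 = (-18 - 7/3) + 173 = -61/3 + 173 = 458/3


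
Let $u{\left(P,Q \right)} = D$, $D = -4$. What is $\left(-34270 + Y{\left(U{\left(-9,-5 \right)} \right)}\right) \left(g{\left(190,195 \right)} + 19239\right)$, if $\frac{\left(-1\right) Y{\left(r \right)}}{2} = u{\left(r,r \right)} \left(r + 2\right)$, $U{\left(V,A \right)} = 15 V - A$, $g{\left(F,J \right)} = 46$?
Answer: $-680644790$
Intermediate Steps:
$U{\left(V,A \right)} = - A + 15 V$
$u{\left(P,Q \right)} = -4$
$Y{\left(r \right)} = 16 + 8 r$ ($Y{\left(r \right)} = - 2 \left(- 4 \left(r + 2\right)\right) = - 2 \left(- 4 \left(2 + r\right)\right) = - 2 \left(-8 - 4 r\right) = 16 + 8 r$)
$\left(-34270 + Y{\left(U{\left(-9,-5 \right)} \right)}\right) \left(g{\left(190,195 \right)} + 19239\right) = \left(-34270 + \left(16 + 8 \left(\left(-1\right) \left(-5\right) + 15 \left(-9\right)\right)\right)\right) \left(46 + 19239\right) = \left(-34270 + \left(16 + 8 \left(5 - 135\right)\right)\right) 19285 = \left(-34270 + \left(16 + 8 \left(-130\right)\right)\right) 19285 = \left(-34270 + \left(16 - 1040\right)\right) 19285 = \left(-34270 - 1024\right) 19285 = \left(-35294\right) 19285 = -680644790$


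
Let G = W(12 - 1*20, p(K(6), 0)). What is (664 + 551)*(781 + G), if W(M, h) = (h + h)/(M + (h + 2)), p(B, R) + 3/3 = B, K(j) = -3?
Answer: 949887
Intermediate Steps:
p(B, R) = -1 + B
W(M, h) = 2*h/(2 + M + h) (W(M, h) = (2*h)/(M + (2 + h)) = (2*h)/(2 + M + h) = 2*h/(2 + M + h))
G = ⅘ (G = 2*(-1 - 3)/(2 + (12 - 1*20) + (-1 - 3)) = 2*(-4)/(2 + (12 - 20) - 4) = 2*(-4)/(2 - 8 - 4) = 2*(-4)/(-10) = 2*(-4)*(-⅒) = ⅘ ≈ 0.80000)
(664 + 551)*(781 + G) = (664 + 551)*(781 + ⅘) = 1215*(3909/5) = 949887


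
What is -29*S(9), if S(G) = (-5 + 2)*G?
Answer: 783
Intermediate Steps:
S(G) = -3*G
-29*S(9) = -(-87)*9 = -29*(-27) = 783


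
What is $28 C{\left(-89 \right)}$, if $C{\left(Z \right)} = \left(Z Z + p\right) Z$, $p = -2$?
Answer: $-19734148$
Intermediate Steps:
$C{\left(Z \right)} = Z \left(-2 + Z^{2}\right)$ ($C{\left(Z \right)} = \left(Z Z - 2\right) Z = \left(Z^{2} - 2\right) Z = \left(-2 + Z^{2}\right) Z = Z \left(-2 + Z^{2}\right)$)
$28 C{\left(-89 \right)} = 28 \left(- 89 \left(-2 + \left(-89\right)^{2}\right)\right) = 28 \left(- 89 \left(-2 + 7921\right)\right) = 28 \left(\left(-89\right) 7919\right) = 28 \left(-704791\right) = -19734148$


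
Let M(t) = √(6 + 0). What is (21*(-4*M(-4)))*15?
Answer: -1260*√6 ≈ -3086.4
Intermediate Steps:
M(t) = √6
(21*(-4*M(-4)))*15 = (21*(-4*√6))*15 = -84*√6*15 = -1260*√6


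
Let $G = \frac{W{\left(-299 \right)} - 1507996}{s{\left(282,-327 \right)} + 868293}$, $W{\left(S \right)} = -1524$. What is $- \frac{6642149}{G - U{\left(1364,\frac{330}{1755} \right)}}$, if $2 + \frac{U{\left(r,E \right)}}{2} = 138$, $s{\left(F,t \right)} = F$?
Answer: $\frac{1153840913535}{47552384} \approx 24265.0$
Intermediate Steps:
$U{\left(r,E \right)} = 272$ ($U{\left(r,E \right)} = -4 + 2 \cdot 138 = -4 + 276 = 272$)
$G = - \frac{301904}{173715}$ ($G = \frac{-1524 - 1507996}{282 + 868293} = - \frac{1509520}{868575} = \left(-1509520\right) \frac{1}{868575} = - \frac{301904}{173715} \approx -1.7379$)
$- \frac{6642149}{G - U{\left(1364,\frac{330}{1755} \right)}} = - \frac{6642149}{- \frac{301904}{173715} - 272} = - \frac{6642149}{- \frac{47552384}{173715}} = \left(-6642149\right) \left(- \frac{173715}{47552384}\right) = \frac{1153840913535}{47552384}$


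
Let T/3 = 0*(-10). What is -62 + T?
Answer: -62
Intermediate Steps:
T = 0 (T = 3*(0*(-10)) = 3*0 = 0)
-62 + T = -62 + 0 = -62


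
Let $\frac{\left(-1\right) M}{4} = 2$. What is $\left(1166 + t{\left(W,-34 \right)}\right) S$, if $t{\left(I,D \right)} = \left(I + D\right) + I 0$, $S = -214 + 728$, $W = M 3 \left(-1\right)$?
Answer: $594184$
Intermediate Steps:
$M = -8$ ($M = \left(-4\right) 2 = -8$)
$W = 24$ ($W = \left(-8\right) 3 \left(-1\right) = \left(-24\right) \left(-1\right) = 24$)
$S = 514$
$t{\left(I,D \right)} = D + I$ ($t{\left(I,D \right)} = \left(D + I\right) + 0 = D + I$)
$\left(1166 + t{\left(W,-34 \right)}\right) S = \left(1166 + \left(-34 + 24\right)\right) 514 = \left(1166 - 10\right) 514 = 1156 \cdot 514 = 594184$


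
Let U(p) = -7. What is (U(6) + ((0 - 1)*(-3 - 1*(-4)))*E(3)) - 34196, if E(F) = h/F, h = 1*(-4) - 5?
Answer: -34200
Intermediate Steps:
h = -9 (h = -4 - 5 = -9)
E(F) = -9/F
(U(6) + ((0 - 1)*(-3 - 1*(-4)))*E(3)) - 34196 = (-7 + ((0 - 1)*(-3 - 1*(-4)))*(-9/3)) - 34196 = (-7 + (-(-3 + 4))*(-9*⅓)) - 34196 = (-7 - 1*1*(-3)) - 34196 = (-7 - 1*(-3)) - 34196 = (-7 + 3) - 34196 = -4 - 34196 = -34200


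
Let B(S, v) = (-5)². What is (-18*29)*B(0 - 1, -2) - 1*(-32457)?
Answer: 19407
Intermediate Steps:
B(S, v) = 25
(-18*29)*B(0 - 1, -2) - 1*(-32457) = -18*29*25 - 1*(-32457) = -522*25 + 32457 = -13050 + 32457 = 19407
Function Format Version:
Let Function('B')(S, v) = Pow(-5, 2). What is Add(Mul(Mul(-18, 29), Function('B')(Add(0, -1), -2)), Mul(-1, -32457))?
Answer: 19407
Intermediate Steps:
Function('B')(S, v) = 25
Add(Mul(Mul(-18, 29), Function('B')(Add(0, -1), -2)), Mul(-1, -32457)) = Add(Mul(Mul(-18, 29), 25), Mul(-1, -32457)) = Add(Mul(-522, 25), 32457) = Add(-13050, 32457) = 19407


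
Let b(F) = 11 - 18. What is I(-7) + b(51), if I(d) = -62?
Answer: -69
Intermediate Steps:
b(F) = -7
I(-7) + b(51) = -62 - 7 = -69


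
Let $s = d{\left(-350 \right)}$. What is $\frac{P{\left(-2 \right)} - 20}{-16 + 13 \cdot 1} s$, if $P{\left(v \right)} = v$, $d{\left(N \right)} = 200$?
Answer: $\frac{4400}{3} \approx 1466.7$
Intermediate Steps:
$s = 200$
$\frac{P{\left(-2 \right)} - 20}{-16 + 13 \cdot 1} s = \frac{-2 - 20}{-16 + 13 \cdot 1} \cdot 200 = - \frac{22}{-16 + 13} \cdot 200 = - \frac{22}{-3} \cdot 200 = \left(-22\right) \left(- \frac{1}{3}\right) 200 = \frac{22}{3} \cdot 200 = \frac{4400}{3}$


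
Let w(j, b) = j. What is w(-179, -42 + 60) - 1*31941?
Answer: -32120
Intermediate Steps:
w(-179, -42 + 60) - 1*31941 = -179 - 1*31941 = -179 - 31941 = -32120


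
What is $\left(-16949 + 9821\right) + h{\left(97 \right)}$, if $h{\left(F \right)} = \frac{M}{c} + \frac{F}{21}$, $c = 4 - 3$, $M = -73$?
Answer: $- \frac{151124}{21} \approx -7196.4$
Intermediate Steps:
$c = 1$ ($c = 4 - 3 = 1$)
$h{\left(F \right)} = -73 + \frac{F}{21}$ ($h{\left(F \right)} = - \frac{73}{1} + \frac{F}{21} = \left(-73\right) 1 + F \frac{1}{21} = -73 + \frac{F}{21}$)
$\left(-16949 + 9821\right) + h{\left(97 \right)} = \left(-16949 + 9821\right) + \left(-73 + \frac{1}{21} \cdot 97\right) = -7128 + \left(-73 + \frac{97}{21}\right) = -7128 - \frac{1436}{21} = - \frac{151124}{21}$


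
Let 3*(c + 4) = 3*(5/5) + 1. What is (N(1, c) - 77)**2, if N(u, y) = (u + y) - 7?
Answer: 66049/9 ≈ 7338.8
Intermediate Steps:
c = -8/3 (c = -4 + (3*(5/5) + 1)/3 = -4 + (3*(5*(1/5)) + 1)/3 = -4 + (3*1 + 1)/3 = -4 + (3 + 1)/3 = -4 + (1/3)*4 = -4 + 4/3 = -8/3 ≈ -2.6667)
N(u, y) = -7 + u + y
(N(1, c) - 77)**2 = ((-7 + 1 - 8/3) - 77)**2 = (-26/3 - 77)**2 = (-257/3)**2 = 66049/9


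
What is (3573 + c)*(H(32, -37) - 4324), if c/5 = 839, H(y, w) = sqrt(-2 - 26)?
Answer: -33588832 + 15536*I*sqrt(7) ≈ -3.3589e+7 + 41104.0*I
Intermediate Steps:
H(y, w) = 2*I*sqrt(7) (H(y, w) = sqrt(-28) = 2*I*sqrt(7))
c = 4195 (c = 5*839 = 4195)
(3573 + c)*(H(32, -37) - 4324) = (3573 + 4195)*(2*I*sqrt(7) - 4324) = 7768*(-4324 + 2*I*sqrt(7)) = -33588832 + 15536*I*sqrt(7)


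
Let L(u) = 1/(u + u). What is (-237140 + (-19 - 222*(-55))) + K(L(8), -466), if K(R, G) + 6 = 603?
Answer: -224352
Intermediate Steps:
L(u) = 1/(2*u)
K(R, G) = 597 (K(R, G) = -6 + 603 = 597)
(-237140 + (-19 - 222*(-55))) + K(L(8), -466) = (-237140 + (-19 - 222*(-55))) + 597 = (-237140 + (-19 + 12210)) + 597 = (-237140 + 12191) + 597 = -224949 + 597 = -224352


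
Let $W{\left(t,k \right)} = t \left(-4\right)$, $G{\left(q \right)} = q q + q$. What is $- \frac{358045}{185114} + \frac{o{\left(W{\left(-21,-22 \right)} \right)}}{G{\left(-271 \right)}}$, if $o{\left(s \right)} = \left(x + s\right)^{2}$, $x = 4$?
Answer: $- \frac{12382314917}{6772395690} \approx -1.8284$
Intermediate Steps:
$G{\left(q \right)} = q + q^{2}$ ($G{\left(q \right)} = q^{2} + q = q + q^{2}$)
$W{\left(t,k \right)} = - 4 t$
$o{\left(s \right)} = \left(4 + s\right)^{2}$
$- \frac{358045}{185114} + \frac{o{\left(W{\left(-21,-22 \right)} \right)}}{G{\left(-271 \right)}} = - \frac{358045}{185114} + \frac{\left(4 - -84\right)^{2}}{\left(-271\right) \left(1 - 271\right)} = \left(-358045\right) \frac{1}{185114} + \frac{\left(4 + 84\right)^{2}}{\left(-271\right) \left(-270\right)} = - \frac{358045}{185114} + \frac{88^{2}}{73170} = - \frac{358045}{185114} + 7744 \cdot \frac{1}{73170} = - \frac{358045}{185114} + \frac{3872}{36585} = - \frac{12382314917}{6772395690}$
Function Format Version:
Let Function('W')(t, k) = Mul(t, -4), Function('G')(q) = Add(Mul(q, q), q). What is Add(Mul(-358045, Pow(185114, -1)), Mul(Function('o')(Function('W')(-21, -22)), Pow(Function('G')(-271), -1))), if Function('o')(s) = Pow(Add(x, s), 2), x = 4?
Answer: Rational(-12382314917, 6772395690) ≈ -1.8284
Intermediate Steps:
Function('G')(q) = Add(q, Pow(q, 2)) (Function('G')(q) = Add(Pow(q, 2), q) = Add(q, Pow(q, 2)))
Function('W')(t, k) = Mul(-4, t)
Function('o')(s) = Pow(Add(4, s), 2)
Add(Mul(-358045, Pow(185114, -1)), Mul(Function('o')(Function('W')(-21, -22)), Pow(Function('G')(-271), -1))) = Add(Mul(-358045, Pow(185114, -1)), Mul(Pow(Add(4, Mul(-4, -21)), 2), Pow(Mul(-271, Add(1, -271)), -1))) = Add(Mul(-358045, Rational(1, 185114)), Mul(Pow(Add(4, 84), 2), Pow(Mul(-271, -270), -1))) = Add(Rational(-358045, 185114), Mul(Pow(88, 2), Pow(73170, -1))) = Add(Rational(-358045, 185114), Mul(7744, Rational(1, 73170))) = Add(Rational(-358045, 185114), Rational(3872, 36585)) = Rational(-12382314917, 6772395690)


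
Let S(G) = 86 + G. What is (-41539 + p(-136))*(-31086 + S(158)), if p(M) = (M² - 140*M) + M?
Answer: 127655038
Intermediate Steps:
p(M) = M² - 139*M
(-41539 + p(-136))*(-31086 + S(158)) = (-41539 - 136*(-139 - 136))*(-31086 + (86 + 158)) = (-41539 - 136*(-275))*(-31086 + 244) = (-41539 + 37400)*(-30842) = -4139*(-30842) = 127655038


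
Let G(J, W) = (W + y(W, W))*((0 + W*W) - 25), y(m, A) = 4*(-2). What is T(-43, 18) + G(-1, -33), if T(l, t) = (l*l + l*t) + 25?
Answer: -42524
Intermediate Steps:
y(m, A) = -8
G(J, W) = (-25 + W**2)*(-8 + W) (G(J, W) = (W - 8)*((0 + W*W) - 25) = (-8 + W)*((0 + W**2) - 25) = (-8 + W)*(W**2 - 25) = (-8 + W)*(-25 + W**2) = (-25 + W**2)*(-8 + W))
T(l, t) = 25 + l**2 + l*t (T(l, t) = (l**2 + l*t) + 25 = 25 + l**2 + l*t)
T(-43, 18) + G(-1, -33) = (25 + (-43)**2 - 43*18) + (200 + (-33)**3 - 25*(-33) - 8*(-33)**2) = (25 + 1849 - 774) + (200 - 35937 + 825 - 8*1089) = 1100 + (200 - 35937 + 825 - 8712) = 1100 - 43624 = -42524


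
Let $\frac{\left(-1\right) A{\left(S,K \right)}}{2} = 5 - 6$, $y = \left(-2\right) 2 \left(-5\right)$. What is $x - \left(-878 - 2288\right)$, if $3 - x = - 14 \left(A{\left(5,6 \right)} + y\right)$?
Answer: $3477$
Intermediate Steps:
$y = 20$ ($y = \left(-4\right) \left(-5\right) = 20$)
$A{\left(S,K \right)} = 2$ ($A{\left(S,K \right)} = - 2 \left(5 - 6\right) = \left(-2\right) \left(-1\right) = 2$)
$x = 311$ ($x = 3 - - 14 \left(2 + 20\right) = 3 - \left(-14\right) 22 = 3 - -308 = 3 + 308 = 311$)
$x - \left(-878 - 2288\right) = 311 - \left(-878 - 2288\right) = 311 - -3166 = 311 + 3166 = 3477$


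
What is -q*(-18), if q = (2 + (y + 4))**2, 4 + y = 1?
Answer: 162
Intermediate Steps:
y = -3 (y = -4 + 1 = -3)
q = 9 (q = (2 + (-3 + 4))**2 = (2 + 1)**2 = 3**2 = 9)
-q*(-18) = -1*9*(-18) = -9*(-18) = 162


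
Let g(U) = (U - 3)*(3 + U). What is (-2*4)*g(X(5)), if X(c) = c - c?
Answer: 72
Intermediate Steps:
X(c) = 0
g(U) = (-3 + U)*(3 + U)
(-2*4)*g(X(5)) = (-2*4)*(-9 + 0²) = -8*(-9 + 0) = -8*(-9) = 72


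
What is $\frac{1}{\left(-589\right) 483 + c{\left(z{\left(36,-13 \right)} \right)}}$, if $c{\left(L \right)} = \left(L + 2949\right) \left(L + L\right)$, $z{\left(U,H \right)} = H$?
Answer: $- \frac{1}{360823} \approx -2.7714 \cdot 10^{-6}$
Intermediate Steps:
$c{\left(L \right)} = 2 L \left(2949 + L\right)$ ($c{\left(L \right)} = \left(2949 + L\right) 2 L = 2 L \left(2949 + L\right)$)
$\frac{1}{\left(-589\right) 483 + c{\left(z{\left(36,-13 \right)} \right)}} = \frac{1}{\left(-589\right) 483 + 2 \left(-13\right) \left(2949 - 13\right)} = \frac{1}{-284487 + 2 \left(-13\right) 2936} = \frac{1}{-284487 - 76336} = \frac{1}{-360823} = - \frac{1}{360823}$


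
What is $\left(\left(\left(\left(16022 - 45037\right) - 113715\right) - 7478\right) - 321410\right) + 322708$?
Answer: $-148910$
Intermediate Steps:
$\left(\left(\left(\left(16022 - 45037\right) - 113715\right) - 7478\right) - 321410\right) + 322708 = \left(\left(\left(-29015 - 113715\right) - 7478\right) - 321410\right) + 322708 = \left(\left(-142730 - 7478\right) - 321410\right) + 322708 = \left(-150208 - 321410\right) + 322708 = -471618 + 322708 = -148910$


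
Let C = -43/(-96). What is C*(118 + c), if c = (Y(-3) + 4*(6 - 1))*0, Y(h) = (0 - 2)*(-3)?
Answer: 2537/48 ≈ 52.854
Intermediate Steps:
Y(h) = 6 (Y(h) = -2*(-3) = 6)
c = 0 (c = (6 + 4*(6 - 1))*0 = (6 + 4*5)*0 = (6 + 20)*0 = 26*0 = 0)
C = 43/96 (C = -43*(-1/96) = 43/96 ≈ 0.44792)
C*(118 + c) = 43*(118 + 0)/96 = (43/96)*118 = 2537/48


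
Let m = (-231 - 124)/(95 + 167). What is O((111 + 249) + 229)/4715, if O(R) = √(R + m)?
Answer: 3*√4482034/1235330 ≈ 0.0051413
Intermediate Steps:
m = -355/262 ≈ -1.3550
O(R) = √(-355/262 + R) (O(R) = √(R - 355/262) = √(-355/262 + R))
O((111 + 249) + 229)/4715 = (√(-93010 + 68644*((111 + 249) + 229))/262)/4715 = (√(-93010 + 68644*(360 + 229))/262)*(1/4715) = (√(-93010 + 68644*589)/262)*(1/4715) = (√(-93010 + 40431316)/262)*(1/4715) = (√40338306/262)*(1/4715) = ((3*√4482034)/262)*(1/4715) = (3*√4482034/262)*(1/4715) = 3*√4482034/1235330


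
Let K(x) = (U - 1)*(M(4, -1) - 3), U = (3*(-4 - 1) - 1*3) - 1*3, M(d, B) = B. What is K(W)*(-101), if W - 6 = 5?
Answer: -8888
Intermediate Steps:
W = 11 (W = 6 + 5 = 11)
U = -21 (U = (3*(-5) - 3) - 3 = (-15 - 3) - 3 = -18 - 3 = -21)
K(x) = 88 (K(x) = (-21 - 1)*(-1 - 3) = -22*(-4) = 88)
K(W)*(-101) = 88*(-101) = -8888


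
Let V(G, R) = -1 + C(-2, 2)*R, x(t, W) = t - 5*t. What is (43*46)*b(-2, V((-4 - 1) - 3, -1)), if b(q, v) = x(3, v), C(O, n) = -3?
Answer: -23736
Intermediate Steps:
x(t, W) = -4*t
V(G, R) = -1 - 3*R
b(q, v) = -12 (b(q, v) = -4*3 = -12)
(43*46)*b(-2, V((-4 - 1) - 3, -1)) = (43*46)*(-12) = 1978*(-12) = -23736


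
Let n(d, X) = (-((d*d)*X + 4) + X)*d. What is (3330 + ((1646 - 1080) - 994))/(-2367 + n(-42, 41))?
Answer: 2902/3033687 ≈ 0.00095659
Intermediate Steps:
n(d, X) = d*(-4 + X - X*d²) (n(d, X) = (-(d²*X + 4) + X)*d = (-(X*d² + 4) + X)*d = (-(4 + X*d²) + X)*d = ((-4 - X*d²) + X)*d = (-4 + X - X*d²)*d = d*(-4 + X - X*d²))
(3330 + ((1646 - 1080) - 994))/(-2367 + n(-42, 41)) = (3330 + ((1646 - 1080) - 994))/(-2367 - 42*(-4 + 41 - 1*41*(-42)²)) = (3330 + (566 - 994))/(-2367 - 42*(-4 + 41 - 1*41*1764)) = (3330 - 428)/(-2367 - 42*(-4 + 41 - 72324)) = 2902/(-2367 - 42*(-72287)) = 2902/(-2367 + 3036054) = 2902/3033687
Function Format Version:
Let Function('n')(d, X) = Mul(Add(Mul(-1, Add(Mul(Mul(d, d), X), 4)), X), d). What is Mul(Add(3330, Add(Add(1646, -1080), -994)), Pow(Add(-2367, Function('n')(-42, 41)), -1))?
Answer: Rational(2902, 3033687) ≈ 0.00095659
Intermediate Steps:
Function('n')(d, X) = Mul(d, Add(-4, X, Mul(-1, X, Pow(d, 2)))) (Function('n')(d, X) = Mul(Add(Mul(-1, Add(Mul(Pow(d, 2), X), 4)), X), d) = Mul(Add(Mul(-1, Add(Mul(X, Pow(d, 2)), 4)), X), d) = Mul(Add(Mul(-1, Add(4, Mul(X, Pow(d, 2)))), X), d) = Mul(Add(Add(-4, Mul(-1, X, Pow(d, 2))), X), d) = Mul(Add(-4, X, Mul(-1, X, Pow(d, 2))), d) = Mul(d, Add(-4, X, Mul(-1, X, Pow(d, 2)))))
Mul(Add(3330, Add(Add(1646, -1080), -994)), Pow(Add(-2367, Function('n')(-42, 41)), -1)) = Mul(Add(3330, Add(Add(1646, -1080), -994)), Pow(Add(-2367, Mul(-42, Add(-4, 41, Mul(-1, 41, Pow(-42, 2))))), -1)) = Mul(Add(3330, Add(566, -994)), Pow(Add(-2367, Mul(-42, Add(-4, 41, Mul(-1, 41, 1764)))), -1)) = Mul(Add(3330, -428), Pow(Add(-2367, Mul(-42, Add(-4, 41, -72324))), -1)) = Mul(2902, Pow(Add(-2367, Mul(-42, -72287)), -1)) = Mul(2902, Pow(Add(-2367, 3036054), -1)) = Mul(2902, Pow(3033687, -1)) = Mul(2902, Rational(1, 3033687)) = Rational(2902, 3033687)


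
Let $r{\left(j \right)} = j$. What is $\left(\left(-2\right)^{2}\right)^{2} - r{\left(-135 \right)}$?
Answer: $151$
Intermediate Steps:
$\left(\left(-2\right)^{2}\right)^{2} - r{\left(-135 \right)} = \left(\left(-2\right)^{2}\right)^{2} - -135 = 4^{2} + 135 = 16 + 135 = 151$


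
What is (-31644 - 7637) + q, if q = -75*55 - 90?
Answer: -43496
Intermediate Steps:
q = -4215 (q = -4125 - 90 = -4215)
(-31644 - 7637) + q = (-31644 - 7637) - 4215 = -39281 - 4215 = -43496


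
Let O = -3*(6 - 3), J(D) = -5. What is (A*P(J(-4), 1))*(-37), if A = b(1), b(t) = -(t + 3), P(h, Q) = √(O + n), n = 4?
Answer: 148*I*√5 ≈ 330.94*I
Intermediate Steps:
O = -9 (O = -3*3 = -9)
P(h, Q) = I*√5 (P(h, Q) = √(-9 + 4) = √(-5) = I*√5)
b(t) = -3 - t (b(t) = -(3 + t) = -3 - t)
A = -4 (A = -3 - 1*1 = -3 - 1 = -4)
(A*P(J(-4), 1))*(-37) = -4*I*√5*(-37) = 148*I*√5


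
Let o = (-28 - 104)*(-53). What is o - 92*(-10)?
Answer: 7916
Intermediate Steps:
o = 6996 (o = -132*(-53) = 6996)
o - 92*(-10) = 6996 - 92*(-10) = 6996 - 1*(-920) = 6996 + 920 = 7916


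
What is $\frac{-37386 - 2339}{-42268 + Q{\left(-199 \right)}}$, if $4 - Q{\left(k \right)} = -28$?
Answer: $\frac{39725}{42236} \approx 0.94055$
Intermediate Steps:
$Q{\left(k \right)} = 32$ ($Q{\left(k \right)} = 4 - -28 = 4 + 28 = 32$)
$\frac{-37386 - 2339}{-42268 + Q{\left(-199 \right)}} = \frac{-37386 - 2339}{-42268 + 32} = - \frac{39725}{-42236} = \left(-39725\right) \left(- \frac{1}{42236}\right) = \frac{39725}{42236}$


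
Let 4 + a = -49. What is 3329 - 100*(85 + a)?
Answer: 129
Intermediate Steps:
a = -53 (a = -4 - 49 = -53)
3329 - 100*(85 + a) = 3329 - 100*(85 - 53) = 3329 - 100*32 = 3329 - 1*3200 = 3329 - 3200 = 129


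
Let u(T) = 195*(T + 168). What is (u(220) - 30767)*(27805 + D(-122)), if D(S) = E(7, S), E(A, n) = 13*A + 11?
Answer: 1252828951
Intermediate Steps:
E(A, n) = 11 + 13*A
D(S) = 102 (D(S) = 11 + 13*7 = 11 + 91 = 102)
u(T) = 32760 + 195*T (u(T) = 195*(168 + T) = 32760 + 195*T)
(u(220) - 30767)*(27805 + D(-122)) = ((32760 + 195*220) - 30767)*(27805 + 102) = ((32760 + 42900) - 30767)*27907 = (75660 - 30767)*27907 = 44893*27907 = 1252828951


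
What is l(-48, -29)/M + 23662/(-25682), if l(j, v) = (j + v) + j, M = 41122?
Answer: -488119507/528047602 ≈ -0.92439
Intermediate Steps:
l(j, v) = v + 2*j
l(-48, -29)/M + 23662/(-25682) = (-29 + 2*(-48))/41122 + 23662/(-25682) = (-29 - 96)*(1/41122) + 23662*(-1/25682) = -125*1/41122 - 11831/12841 = -125/41122 - 11831/12841 = -488119507/528047602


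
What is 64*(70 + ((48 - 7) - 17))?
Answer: 6016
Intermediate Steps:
64*(70 + ((48 - 7) - 17)) = 64*(70 + (41 - 17)) = 64*(70 + 24) = 64*94 = 6016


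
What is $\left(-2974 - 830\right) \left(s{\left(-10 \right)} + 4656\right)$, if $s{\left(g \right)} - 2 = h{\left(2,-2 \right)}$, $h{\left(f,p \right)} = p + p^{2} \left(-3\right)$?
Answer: $-17665776$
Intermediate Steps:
$h{\left(f,p \right)} = p - 3 p^{2}$
$s{\left(g \right)} = -12$ ($s{\left(g \right)} = 2 - 2 \left(1 - -6\right) = 2 - 2 \left(1 + 6\right) = 2 - 14 = -12$)
$\left(-2974 - 830\right) \left(s{\left(-10 \right)} + 4656\right) = \left(-2974 - 830\right) \left(-12 + 4656\right) = \left(-3804\right) 4644 = -17665776$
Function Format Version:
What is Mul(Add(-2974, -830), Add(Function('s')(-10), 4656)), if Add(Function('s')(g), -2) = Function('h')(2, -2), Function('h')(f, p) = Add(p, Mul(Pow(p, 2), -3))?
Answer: -17665776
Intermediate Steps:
Function('h')(f, p) = Add(p, Mul(-3, Pow(p, 2)))
Function('s')(g) = -12 (Function('s')(g) = Add(2, Mul(-2, Add(1, Mul(-3, -2)))) = Add(2, Mul(-2, Add(1, 6))) = Add(2, Mul(-2, 7)) = Add(2, -14) = -12)
Mul(Add(-2974, -830), Add(Function('s')(-10), 4656)) = Mul(Add(-2974, -830), Add(-12, 4656)) = Mul(-3804, 4644) = -17665776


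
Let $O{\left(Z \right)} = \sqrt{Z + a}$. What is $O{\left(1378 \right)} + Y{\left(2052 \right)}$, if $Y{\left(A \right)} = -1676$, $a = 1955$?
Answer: $-1676 + \sqrt{3333} \approx -1618.3$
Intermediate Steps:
$O{\left(Z \right)} = \sqrt{1955 + Z}$ ($O{\left(Z \right)} = \sqrt{Z + 1955} = \sqrt{1955 + Z}$)
$O{\left(1378 \right)} + Y{\left(2052 \right)} = \sqrt{1955 + 1378} - 1676 = \sqrt{3333} - 1676 = -1676 + \sqrt{3333}$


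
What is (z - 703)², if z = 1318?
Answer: 378225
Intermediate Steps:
(z - 703)² = (1318 - 703)² = 615² = 378225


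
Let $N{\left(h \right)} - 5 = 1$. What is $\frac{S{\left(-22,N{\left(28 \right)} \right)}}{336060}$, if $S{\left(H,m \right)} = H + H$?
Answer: $- \frac{11}{84015} \approx -0.00013093$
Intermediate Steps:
$N{\left(h \right)} = 6$ ($N{\left(h \right)} = 5 + 1 = 6$)
$S{\left(H,m \right)} = 2 H$
$\frac{S{\left(-22,N{\left(28 \right)} \right)}}{336060} = \frac{2 \left(-22\right)}{336060} = \left(-44\right) \frac{1}{336060} = - \frac{11}{84015}$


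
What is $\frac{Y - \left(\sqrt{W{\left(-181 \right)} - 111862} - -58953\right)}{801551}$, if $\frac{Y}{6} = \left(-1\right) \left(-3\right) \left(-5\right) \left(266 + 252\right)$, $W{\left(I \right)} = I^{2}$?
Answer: $- \frac{105573}{801551} - \frac{3 i \sqrt{8789}}{801551} \approx -0.13171 - 0.00035088 i$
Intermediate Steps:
$Y = -46620$ ($Y = 6 \left(-1\right) \left(-3\right) \left(-5\right) \left(266 + 252\right) = 6 \cdot 3 \left(-5\right) 518 = 6 \left(\left(-15\right) 518\right) = 6 \left(-7770\right) = -46620$)
$\frac{Y - \left(\sqrt{W{\left(-181 \right)} - 111862} - -58953\right)}{801551} = \frac{-46620 - \left(\sqrt{\left(-181\right)^{2} - 111862} - -58953\right)}{801551} = \left(-46620 - \left(\sqrt{32761 - 111862} + 58953\right)\right) \frac{1}{801551} = \left(-46620 - \left(\sqrt{-79101} + 58953\right)\right) \frac{1}{801551} = \left(-46620 - \left(3 i \sqrt{8789} + 58953\right)\right) \frac{1}{801551} = \left(-46620 - \left(58953 + 3 i \sqrt{8789}\right)\right) \frac{1}{801551} = \left(-105573 - 3 i \sqrt{8789}\right) \frac{1}{801551} = - \frac{105573}{801551} - \frac{3 i \sqrt{8789}}{801551}$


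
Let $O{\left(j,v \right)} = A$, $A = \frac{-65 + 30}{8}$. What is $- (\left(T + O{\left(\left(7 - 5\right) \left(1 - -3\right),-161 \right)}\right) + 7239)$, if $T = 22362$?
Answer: $- \frac{236773}{8} \approx -29597.0$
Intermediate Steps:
$A = - \frac{35}{8}$ ($A = \left(-35\right) \frac{1}{8} = - \frac{35}{8} \approx -4.375$)
$O{\left(j,v \right)} = - \frac{35}{8}$
$- (\left(T + O{\left(\left(7 - 5\right) \left(1 - -3\right),-161 \right)}\right) + 7239) = - (\left(22362 - \frac{35}{8}\right) + 7239) = - (\frac{178861}{8} + 7239) = \left(-1\right) \frac{236773}{8} = - \frac{236773}{8}$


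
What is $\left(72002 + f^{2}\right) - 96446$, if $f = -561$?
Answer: $290277$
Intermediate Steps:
$\left(72002 + f^{2}\right) - 96446 = \left(72002 + \left(-561\right)^{2}\right) - 96446 = \left(72002 + 314721\right) - 96446 = 386723 - 96446 = 290277$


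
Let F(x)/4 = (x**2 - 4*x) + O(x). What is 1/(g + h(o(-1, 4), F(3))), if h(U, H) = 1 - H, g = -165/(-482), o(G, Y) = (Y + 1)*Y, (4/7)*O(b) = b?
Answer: -482/3691 ≈ -0.13059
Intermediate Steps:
O(b) = 7*b/4
o(G, Y) = Y*(1 + Y) (o(G, Y) = (1 + Y)*Y = Y*(1 + Y))
F(x) = -9*x + 4*x**2 (F(x) = 4*((x**2 - 4*x) + 7*x/4) = 4*(x**2 - 9*x/4) = -9*x + 4*x**2)
g = 165/482 (g = -165*(-1/482) = 165/482 ≈ 0.34232)
1/(g + h(o(-1, 4), F(3))) = 1/(165/482 + (1 - 3*(-9 + 4*3))) = 1/(165/482 + (1 - 3*(-9 + 12))) = 1/(165/482 + (1 - 3*3)) = 1/(165/482 + (1 - 1*9)) = 1/(165/482 + (1 - 9)) = 1/(165/482 - 8) = 1/(-3691/482) = -482/3691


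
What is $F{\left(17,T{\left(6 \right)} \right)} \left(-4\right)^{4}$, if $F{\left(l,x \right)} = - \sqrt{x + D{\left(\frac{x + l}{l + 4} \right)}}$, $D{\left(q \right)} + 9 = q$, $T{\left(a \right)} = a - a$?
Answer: $- \frac{512 i \sqrt{903}}{21} \approx - 732.65 i$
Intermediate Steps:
$T{\left(a \right)} = 0$
$D{\left(q \right)} = -9 + q$
$F{\left(l,x \right)} = - \sqrt{-9 + x + \frac{l + x}{4 + l}}$ ($F{\left(l,x \right)} = - \sqrt{x - \left(9 - \frac{x + l}{l + 4}\right)} = - \sqrt{x - \left(9 - \frac{l + x}{4 + l}\right)} = - \sqrt{-9 + x + \frac{l + x}{4 + l}}$)
$F{\left(17,T{\left(6 \right)} \right)} \left(-4\right)^{4} = - \sqrt{\frac{17 + 0 + \left(-9 + 0\right) \left(4 + 17\right)}{4 + 17}} \left(-4\right)^{4} = - \sqrt{\frac{17 + 0 - 189}{21}} \cdot 256 = - \sqrt{\frac{1}{21} \left(-172\right)} 256 = - \sqrt{- \frac{172}{21}} \cdot 256 = - \frac{2 i \sqrt{903}}{21} \cdot 256 = - \frac{512 i \sqrt{903}}{21}$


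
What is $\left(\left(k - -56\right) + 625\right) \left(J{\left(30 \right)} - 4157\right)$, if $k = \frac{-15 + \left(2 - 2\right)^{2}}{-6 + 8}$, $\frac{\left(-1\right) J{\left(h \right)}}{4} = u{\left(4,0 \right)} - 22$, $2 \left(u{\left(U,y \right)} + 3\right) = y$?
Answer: $- \frac{5464779}{2} \approx -2.7324 \cdot 10^{6}$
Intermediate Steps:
$u{\left(U,y \right)} = -3 + \frac{y}{2}$
$J{\left(h \right)} = 100$ ($J{\left(h \right)} = - 4 \left(\left(-3 + \frac{1}{2} \cdot 0\right) - 22\right) = - 4 \left(\left(-3 + 0\right) - 22\right) = - 4 \left(-3 - 22\right) = \left(-4\right) \left(-25\right) = 100$)
$k = - \frac{15}{2}$ ($k = \frac{-15 + 0^{2}}{2} = \left(-15 + 0\right) \frac{1}{2} = \left(-15\right) \frac{1}{2} = - \frac{15}{2} \approx -7.5$)
$\left(\left(k - -56\right) + 625\right) \left(J{\left(30 \right)} - 4157\right) = \left(\left(- \frac{15}{2} - -56\right) + 625\right) \left(100 - 4157\right) = \left(\left(- \frac{15}{2} + 56\right) + 625\right) \left(-4057\right) = \left(\frac{97}{2} + 625\right) \left(-4057\right) = \frac{1347}{2} \left(-4057\right) = - \frac{5464779}{2}$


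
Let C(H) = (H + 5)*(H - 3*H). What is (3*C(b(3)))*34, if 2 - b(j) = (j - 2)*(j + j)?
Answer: 816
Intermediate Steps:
b(j) = 2 - 2*j*(-2 + j) (b(j) = 2 - (j - 2)*(j + j) = 2 - (-2 + j)*2*j = 2 - 2*j*(-2 + j))
C(H) = -2*H*(5 + H) (C(H) = (5 + H)*(-2*H) = -2*H*(5 + H))
(3*C(b(3)))*34 = (3*(-2*(2 - 2*3² + 4*3)*(5 + (2 - 2*3² + 4*3))))*34 = (3*(-2*(2 - 2*9 + 12)*(5 + (2 - 2*9 + 12))))*34 = (3*(-2*(2 - 18 + 12)*(5 + (2 - 18 + 12))))*34 = (3*(-2*(-4)*(5 - 4)))*34 = (3*(-2*(-4)*1))*34 = (3*8)*34 = 24*34 = 816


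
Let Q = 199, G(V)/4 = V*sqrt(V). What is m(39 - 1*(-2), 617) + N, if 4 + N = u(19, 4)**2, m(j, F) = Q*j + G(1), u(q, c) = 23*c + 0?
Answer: 16623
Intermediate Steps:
u(q, c) = 23*c
G(V) = 4*V**(3/2) (G(V) = 4*(V*sqrt(V)) = 4*V**(3/2))
m(j, F) = 4 + 199*j (m(j, F) = 199*j + 4*1**(3/2) = 199*j + 4*1 = 199*j + 4 = 4 + 199*j)
N = 8460 (N = -4 + (23*4)**2 = -4 + 92**2 = -4 + 8464 = 8460)
m(39 - 1*(-2), 617) + N = (4 + 199*(39 - 1*(-2))) + 8460 = (4 + 199*(39 + 2)) + 8460 = (4 + 199*41) + 8460 = (4 + 8159) + 8460 = 8163 + 8460 = 16623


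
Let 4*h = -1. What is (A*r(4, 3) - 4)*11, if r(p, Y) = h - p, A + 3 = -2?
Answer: 759/4 ≈ 189.75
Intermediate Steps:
A = -5 (A = -3 - 2 = -5)
h = -1/4 (h = (1/4)*(-1) = -1/4 ≈ -0.25000)
r(p, Y) = -1/4 - p
(A*r(4, 3) - 4)*11 = (-5*(-1/4 - 1*4) - 4)*11 = (-5*(-1/4 - 4) - 4)*11 = (-5*(-17/4) - 4)*11 = (85/4 - 4)*11 = (69/4)*11 = 759/4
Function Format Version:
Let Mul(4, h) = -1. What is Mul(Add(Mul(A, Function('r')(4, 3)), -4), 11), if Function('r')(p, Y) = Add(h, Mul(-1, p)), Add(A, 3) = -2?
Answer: Rational(759, 4) ≈ 189.75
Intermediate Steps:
A = -5 (A = Add(-3, -2) = -5)
h = Rational(-1, 4) (h = Mul(Rational(1, 4), -1) = Rational(-1, 4) ≈ -0.25000)
Function('r')(p, Y) = Add(Rational(-1, 4), Mul(-1, p))
Mul(Add(Mul(A, Function('r')(4, 3)), -4), 11) = Mul(Add(Mul(-5, Add(Rational(-1, 4), Mul(-1, 4))), -4), 11) = Mul(Add(Mul(-5, Add(Rational(-1, 4), -4)), -4), 11) = Mul(Add(Mul(-5, Rational(-17, 4)), -4), 11) = Mul(Add(Rational(85, 4), -4), 11) = Mul(Rational(69, 4), 11) = Rational(759, 4)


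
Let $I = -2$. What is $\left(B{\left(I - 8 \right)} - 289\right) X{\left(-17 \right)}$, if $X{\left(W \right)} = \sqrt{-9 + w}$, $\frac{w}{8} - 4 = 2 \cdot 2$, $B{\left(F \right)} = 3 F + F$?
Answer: $- 329 \sqrt{55} \approx -2439.9$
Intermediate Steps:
$B{\left(F \right)} = 4 F$
$w = 64$ ($w = 32 + 8 \cdot 2 \cdot 2 = 32 + 8 \cdot 4 = 32 + 32 = 64$)
$X{\left(W \right)} = \sqrt{55}$ ($X{\left(W \right)} = \sqrt{-9 + 64} = \sqrt{55}$)
$\left(B{\left(I - 8 \right)} - 289\right) X{\left(-17 \right)} = \left(4 \left(-2 - 8\right) - 289\right) \sqrt{55} = \left(4 \left(-10\right) - 289\right) \sqrt{55} = \left(-40 - 289\right) \sqrt{55} = - 329 \sqrt{55}$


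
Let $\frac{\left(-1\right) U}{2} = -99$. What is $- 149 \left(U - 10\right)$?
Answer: $-28012$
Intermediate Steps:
$U = 198$ ($U = \left(-2\right) \left(-99\right) = 198$)
$- 149 \left(U - 10\right) = - 149 \left(198 - 10\right) = \left(-149\right) 188 = -28012$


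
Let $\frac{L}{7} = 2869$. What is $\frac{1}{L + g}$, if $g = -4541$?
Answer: $\frac{1}{15542} \approx 6.4342 \cdot 10^{-5}$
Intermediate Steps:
$L = 20083$ ($L = 7 \cdot 2869 = 20083$)
$\frac{1}{L + g} = \frac{1}{20083 - 4541} = \frac{1}{15542}$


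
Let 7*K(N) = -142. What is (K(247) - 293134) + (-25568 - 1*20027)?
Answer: -2371245/7 ≈ -3.3875e+5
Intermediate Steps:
K(N) = -142/7 (K(N) = (⅐)*(-142) = -142/7)
(K(247) - 293134) + (-25568 - 1*20027) = (-142/7 - 293134) + (-25568 - 1*20027) = -2052080/7 + (-25568 - 20027) = -2052080/7 - 45595 = -2371245/7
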